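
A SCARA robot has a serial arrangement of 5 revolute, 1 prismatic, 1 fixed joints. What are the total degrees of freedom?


Given: serial robot with 5 revolute, 1 prismatic, 1 fixed joints
DOF contribution per joint type: revolute=1, prismatic=1, spherical=3, fixed=0
DOF = 5*1 + 1*1 + 1*0
DOF = 6

6


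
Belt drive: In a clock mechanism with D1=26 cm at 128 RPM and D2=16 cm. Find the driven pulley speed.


Given: D1 = 26 cm, w1 = 128 RPM, D2 = 16 cm
Using D1*w1 = D2*w2
w2 = D1*w1 / D2
w2 = 26*128 / 16
w2 = 3328 / 16
w2 = 208 RPM

208 RPM


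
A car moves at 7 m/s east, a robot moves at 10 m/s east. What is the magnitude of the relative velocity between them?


Given: v_A = 7 m/s east, v_B = 10 m/s east
Both move in the same direction; relative speed = |v_A - v_B|
|7 - 10| = |-3|
= 3 m/s

3 m/s


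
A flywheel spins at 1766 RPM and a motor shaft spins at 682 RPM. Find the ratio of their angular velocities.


Given: RPM_A = 1766, RPM_B = 682
omega = 2*pi*RPM/60, so omega_A/omega_B = RPM_A / RPM_B
omega_A/omega_B = 1766 / 682
omega_A/omega_B = 883/341

883/341


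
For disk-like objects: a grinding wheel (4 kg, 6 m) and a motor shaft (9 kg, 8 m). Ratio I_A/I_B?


Given: M1=4 kg, R1=6 m, M2=9 kg, R2=8 m
For a disk: I = (1/2)*M*R^2, so I_A/I_B = (M1*R1^2)/(M2*R2^2)
M1*R1^2 = 4*36 = 144
M2*R2^2 = 9*64 = 576
I_A/I_B = 144/576 = 1/4

1/4


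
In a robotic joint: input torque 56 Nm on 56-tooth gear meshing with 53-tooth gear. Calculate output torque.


Given: N1 = 56, N2 = 53, T1 = 56 Nm
Using T2/T1 = N2/N1
T2 = T1 * N2 / N1
T2 = 56 * 53 / 56
T2 = 2968 / 56
T2 = 53 Nm

53 Nm


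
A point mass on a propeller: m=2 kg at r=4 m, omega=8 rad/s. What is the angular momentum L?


Given: m = 2 kg, r = 4 m, omega = 8 rad/s
For a point mass: I = m*r^2
I = 2*4^2 = 2*16 = 32
L = I*omega = 32*8
L = 256 kg*m^2/s

256 kg*m^2/s


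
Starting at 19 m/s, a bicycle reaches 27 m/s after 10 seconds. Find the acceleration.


Given: initial velocity v0 = 19 m/s, final velocity v = 27 m/s, time t = 10 s
Using a = (v - v0) / t
a = (27 - 19) / 10
a = 8 / 10
a = 4/5 m/s^2

4/5 m/s^2


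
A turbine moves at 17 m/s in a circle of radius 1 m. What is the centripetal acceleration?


Given: v = 17 m/s, r = 1 m
Using a_c = v^2 / r
a_c = 17^2 / 1
a_c = 289 / 1
a_c = 289 m/s^2

289 m/s^2


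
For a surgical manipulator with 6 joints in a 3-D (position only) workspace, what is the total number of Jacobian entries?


Given: task space dimension = 3, joints = 6
Jacobian is a 3 x 6 matrix
Total entries = rows * columns
Total = 3 * 6
Total = 18

18


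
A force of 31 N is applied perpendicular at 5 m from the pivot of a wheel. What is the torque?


Given: F = 31 N, r = 5 m, angle = 90 deg (perpendicular)
Using tau = F * r * sin(90)
sin(90) = 1
tau = 31 * 5 * 1
tau = 155 Nm

155 Nm


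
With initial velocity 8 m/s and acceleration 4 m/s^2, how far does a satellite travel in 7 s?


Given: v0 = 8 m/s, a = 4 m/s^2, t = 7 s
Using s = v0*t + (1/2)*a*t^2
s = 8*7 + (1/2)*4*7^2
s = 56 + (1/2)*196
s = 56 + 98
s = 154

154 m


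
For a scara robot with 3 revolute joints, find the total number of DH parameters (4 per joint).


Given: 3 joints, 4 DH parameters per joint (d, theta, a, alpha)
Total DH parameters = number_of_joints * 4
Total = 3 * 4
Total = 12

12


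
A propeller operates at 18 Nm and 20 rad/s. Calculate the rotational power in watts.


Given: tau = 18 Nm, omega = 20 rad/s
Using P = tau * omega
P = 18 * 20
P = 360 W

360 W


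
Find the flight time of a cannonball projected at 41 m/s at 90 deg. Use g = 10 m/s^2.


Given: v0 = 41 m/s, theta = 90 deg, g = 10 m/s^2
sin(90) = 1
Using T = 2*v0*sin(theta) / g
T = 2*41*1 / 10
T = 82 / 10
T = 41/5 s

41/5 s


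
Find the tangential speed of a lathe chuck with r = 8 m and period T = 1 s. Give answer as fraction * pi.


Given: radius r = 8 m, period T = 1 s
Using v = 2*pi*r / T
v = 2*pi*8 / 1
v = 16*pi / 1
v = 16*pi m/s

16*pi m/s


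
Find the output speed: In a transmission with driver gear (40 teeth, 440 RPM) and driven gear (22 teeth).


Given: N1 = 40 teeth, w1 = 440 RPM, N2 = 22 teeth
Using N1*w1 = N2*w2
w2 = N1*w1 / N2
w2 = 40*440 / 22
w2 = 17600 / 22
w2 = 800 RPM

800 RPM


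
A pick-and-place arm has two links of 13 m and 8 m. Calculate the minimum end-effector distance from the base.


Given: L1 = 13 m, L2 = 8 m
For a 2-link planar arm, min reach = |L1 - L2| (second link folded back)
Min reach = |13 - 8|
Min reach = 5 m

5 m


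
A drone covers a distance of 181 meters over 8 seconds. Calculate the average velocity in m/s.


Given: distance d = 181 m, time t = 8 s
Using v = d / t
v = 181 / 8
v = 181/8 m/s

181/8 m/s


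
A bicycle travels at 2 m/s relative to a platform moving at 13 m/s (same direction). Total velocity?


Given: object velocity = 2 m/s, platform velocity = 13 m/s (same direction)
Using classical velocity addition: v_total = v_object + v_platform
v_total = 2 + 13
v_total = 15 m/s

15 m/s


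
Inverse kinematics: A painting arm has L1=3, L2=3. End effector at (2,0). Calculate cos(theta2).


Given: L1 = 3, L2 = 3, target (x, y) = (2, 0)
Using cos(theta2) = (x^2 + y^2 - L1^2 - L2^2) / (2*L1*L2)
x^2 + y^2 = 2^2 + 0 = 4
L1^2 + L2^2 = 9 + 9 = 18
Numerator = 4 - 18 = -14
Denominator = 2*3*3 = 18
cos(theta2) = -14/18 = -7/9

-7/9


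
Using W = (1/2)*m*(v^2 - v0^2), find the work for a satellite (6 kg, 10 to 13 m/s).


Given: m = 6 kg, v0 = 10 m/s, v = 13 m/s
Using W = (1/2)*m*(v^2 - v0^2)
v^2 = 13^2 = 169
v0^2 = 10^2 = 100
v^2 - v0^2 = 169 - 100 = 69
W = (1/2)*6*69 = 207 J

207 J


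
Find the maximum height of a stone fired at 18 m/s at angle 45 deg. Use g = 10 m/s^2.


Given: v0 = 18 m/s, theta = 45 deg, g = 10 m/s^2
sin^2(45) = 1/2
Using H = v0^2 * sin^2(theta) / (2*g)
H = 18^2 * 1/2 / (2*10)
H = 324 * 1/2 / 20
H = 162 / 20
H = 81/10 m

81/10 m


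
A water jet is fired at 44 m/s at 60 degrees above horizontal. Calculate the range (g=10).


Given: v0 = 44 m/s, theta = 60 deg, g = 10 m/s^2
sin(2*60) = sin(120) = sqrt(3)/2
Using R = v0^2 * sin(2*theta) / g
R = 44^2 * (sqrt(3)/2) / 10
R = 1936 * sqrt(3) / 20
R = 484/5*sqrt(3) m

484/5*sqrt(3) m


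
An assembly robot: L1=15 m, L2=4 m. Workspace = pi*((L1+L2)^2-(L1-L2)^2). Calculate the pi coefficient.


Given: L1 = 15, L2 = 4
(L1+L2)^2 = (19)^2 = 361
(L1-L2)^2 = (11)^2 = 121
Difference = 361 - 121 = 240
This equals 4*L1*L2 = 4*15*4 = 240
Workspace area = 240*pi

240


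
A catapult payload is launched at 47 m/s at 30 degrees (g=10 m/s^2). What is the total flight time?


Given: v0 = 47 m/s, theta = 30 deg, g = 10 m/s^2
sin(30) = 1/2
Using T = 2*v0*sin(theta) / g
T = 2*47*1/2 / 10
T = 47 / 10
T = 47/10 s

47/10 s


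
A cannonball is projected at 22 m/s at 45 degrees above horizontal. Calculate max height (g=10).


Given: v0 = 22 m/s, theta = 45 deg, g = 10 m/s^2
sin^2(45) = 1/2
Using H = v0^2 * sin^2(theta) / (2*g)
H = 22^2 * 1/2 / (2*10)
H = 484 * 1/2 / 20
H = 242 / 20
H = 121/10 m

121/10 m


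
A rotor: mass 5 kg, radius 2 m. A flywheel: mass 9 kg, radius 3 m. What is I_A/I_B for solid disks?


Given: M1=5 kg, R1=2 m, M2=9 kg, R2=3 m
For a disk: I = (1/2)*M*R^2, so I_A/I_B = (M1*R1^2)/(M2*R2^2)
M1*R1^2 = 5*4 = 20
M2*R2^2 = 9*9 = 81
I_A/I_B = 20/81 = 20/81

20/81


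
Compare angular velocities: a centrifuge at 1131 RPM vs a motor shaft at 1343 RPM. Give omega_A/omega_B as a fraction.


Given: RPM_A = 1131, RPM_B = 1343
omega = 2*pi*RPM/60, so omega_A/omega_B = RPM_A / RPM_B
omega_A/omega_B = 1131 / 1343
omega_A/omega_B = 1131/1343

1131/1343


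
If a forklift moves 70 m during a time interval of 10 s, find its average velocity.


Given: distance d = 70 m, time t = 10 s
Using v = d / t
v = 70 / 10
v = 7 m/s

7 m/s


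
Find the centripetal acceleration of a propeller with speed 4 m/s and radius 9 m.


Given: v = 4 m/s, r = 9 m
Using a_c = v^2 / r
a_c = 4^2 / 9
a_c = 16 / 9
a_c = 16/9 m/s^2

16/9 m/s^2


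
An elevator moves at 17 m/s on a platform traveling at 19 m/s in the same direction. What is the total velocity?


Given: object velocity = 17 m/s, platform velocity = 19 m/s (same direction)
Using classical velocity addition: v_total = v_object + v_platform
v_total = 17 + 19
v_total = 36 m/s

36 m/s


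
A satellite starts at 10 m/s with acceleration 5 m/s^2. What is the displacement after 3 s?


Given: v0 = 10 m/s, a = 5 m/s^2, t = 3 s
Using s = v0*t + (1/2)*a*t^2
s = 10*3 + (1/2)*5*3^2
s = 30 + (1/2)*45
s = 30 + 45/2
s = 105/2

105/2 m


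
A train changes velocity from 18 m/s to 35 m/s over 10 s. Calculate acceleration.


Given: initial velocity v0 = 18 m/s, final velocity v = 35 m/s, time t = 10 s
Using a = (v - v0) / t
a = (35 - 18) / 10
a = 17 / 10
a = 17/10 m/s^2

17/10 m/s^2


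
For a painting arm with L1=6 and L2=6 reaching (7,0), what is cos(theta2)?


Given: L1 = 6, L2 = 6, target (x, y) = (7, 0)
Using cos(theta2) = (x^2 + y^2 - L1^2 - L2^2) / (2*L1*L2)
x^2 + y^2 = 7^2 + 0 = 49
L1^2 + L2^2 = 36 + 36 = 72
Numerator = 49 - 72 = -23
Denominator = 2*6*6 = 72
cos(theta2) = -23/72 = -23/72

-23/72


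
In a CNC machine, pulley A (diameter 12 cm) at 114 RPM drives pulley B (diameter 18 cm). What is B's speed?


Given: D1 = 12 cm, w1 = 114 RPM, D2 = 18 cm
Using D1*w1 = D2*w2
w2 = D1*w1 / D2
w2 = 12*114 / 18
w2 = 1368 / 18
w2 = 76 RPM

76 RPM


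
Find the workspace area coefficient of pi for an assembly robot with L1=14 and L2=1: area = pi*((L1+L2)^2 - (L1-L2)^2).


Given: L1 = 14, L2 = 1
(L1+L2)^2 = (15)^2 = 225
(L1-L2)^2 = (13)^2 = 169
Difference = 225 - 169 = 56
This equals 4*L1*L2 = 4*14*1 = 56
Workspace area = 56*pi

56


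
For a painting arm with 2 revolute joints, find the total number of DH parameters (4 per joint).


Given: 2 joints, 4 DH parameters per joint (d, theta, a, alpha)
Total DH parameters = number_of_joints * 4
Total = 2 * 4
Total = 8

8


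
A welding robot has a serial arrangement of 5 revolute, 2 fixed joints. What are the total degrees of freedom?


Given: serial robot with 5 revolute, 2 fixed joints
DOF contribution per joint type: revolute=1, prismatic=1, spherical=3, fixed=0
DOF = 5*1 + 2*0
DOF = 5

5


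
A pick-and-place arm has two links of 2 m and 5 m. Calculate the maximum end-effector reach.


Given: L1 = 2 m, L2 = 5 m
For a 2-link planar arm, max reach = L1 + L2 (fully extended)
Max reach = 2 + 5
Max reach = 7 m

7 m


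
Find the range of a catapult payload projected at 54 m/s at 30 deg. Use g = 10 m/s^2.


Given: v0 = 54 m/s, theta = 30 deg, g = 10 m/s^2
sin(2*30) = sin(60) = sqrt(3)/2
Using R = v0^2 * sin(2*theta) / g
R = 54^2 * (sqrt(3)/2) / 10
R = 2916 * sqrt(3) / 20
R = 729/5*sqrt(3) m

729/5*sqrt(3) m


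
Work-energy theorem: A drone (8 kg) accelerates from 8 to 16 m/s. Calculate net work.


Given: m = 8 kg, v0 = 8 m/s, v = 16 m/s
Using W = (1/2)*m*(v^2 - v0^2)
v^2 = 16^2 = 256
v0^2 = 8^2 = 64
v^2 - v0^2 = 256 - 64 = 192
W = (1/2)*8*192 = 768 J

768 J


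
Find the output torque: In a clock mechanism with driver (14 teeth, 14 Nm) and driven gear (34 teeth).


Given: N1 = 14, N2 = 34, T1 = 14 Nm
Using T2/T1 = N2/N1
T2 = T1 * N2 / N1
T2 = 14 * 34 / 14
T2 = 476 / 14
T2 = 34 Nm

34 Nm


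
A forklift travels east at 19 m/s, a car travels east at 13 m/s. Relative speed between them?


Given: v_A = 19 m/s east, v_B = 13 m/s east
Both move in the same direction; relative speed = |v_A - v_B|
|19 - 13| = |6|
= 6 m/s

6 m/s


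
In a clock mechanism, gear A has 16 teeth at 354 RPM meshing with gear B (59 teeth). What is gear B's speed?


Given: N1 = 16 teeth, w1 = 354 RPM, N2 = 59 teeth
Using N1*w1 = N2*w2
w2 = N1*w1 / N2
w2 = 16*354 / 59
w2 = 5664 / 59
w2 = 96 RPM

96 RPM


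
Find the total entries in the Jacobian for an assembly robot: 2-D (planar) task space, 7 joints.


Given: task space dimension = 2, joints = 7
Jacobian is a 2 x 7 matrix
Total entries = rows * columns
Total = 2 * 7
Total = 14

14


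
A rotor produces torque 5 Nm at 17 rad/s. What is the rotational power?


Given: tau = 5 Nm, omega = 17 rad/s
Using P = tau * omega
P = 5 * 17
P = 85 W

85 W


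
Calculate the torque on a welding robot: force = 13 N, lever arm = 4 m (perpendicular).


Given: F = 13 N, r = 4 m, angle = 90 deg (perpendicular)
Using tau = F * r * sin(90)
sin(90) = 1
tau = 13 * 4 * 1
tau = 52 Nm

52 Nm


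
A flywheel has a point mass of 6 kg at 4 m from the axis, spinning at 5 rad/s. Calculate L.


Given: m = 6 kg, r = 4 m, omega = 5 rad/s
For a point mass: I = m*r^2
I = 6*4^2 = 6*16 = 96
L = I*omega = 96*5
L = 480 kg*m^2/s

480 kg*m^2/s


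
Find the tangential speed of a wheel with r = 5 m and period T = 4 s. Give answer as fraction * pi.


Given: radius r = 5 m, period T = 4 s
Using v = 2*pi*r / T
v = 2*pi*5 / 4
v = 10*pi / 4
v = 5/2*pi m/s

5/2*pi m/s


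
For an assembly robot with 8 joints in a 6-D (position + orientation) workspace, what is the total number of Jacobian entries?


Given: task space dimension = 6, joints = 8
Jacobian is a 6 x 8 matrix
Total entries = rows * columns
Total = 6 * 8
Total = 48

48


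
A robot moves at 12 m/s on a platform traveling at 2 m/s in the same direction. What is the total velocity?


Given: object velocity = 12 m/s, platform velocity = 2 m/s (same direction)
Using classical velocity addition: v_total = v_object + v_platform
v_total = 12 + 2
v_total = 14 m/s

14 m/s


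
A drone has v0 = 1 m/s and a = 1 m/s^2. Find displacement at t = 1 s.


Given: v0 = 1 m/s, a = 1 m/s^2, t = 1 s
Using s = v0*t + (1/2)*a*t^2
s = 1*1 + (1/2)*1*1^2
s = 1 + (1/2)*1
s = 1 + 1/2
s = 3/2

3/2 m


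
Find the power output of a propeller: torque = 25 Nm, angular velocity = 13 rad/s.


Given: tau = 25 Nm, omega = 13 rad/s
Using P = tau * omega
P = 25 * 13
P = 325 W

325 W


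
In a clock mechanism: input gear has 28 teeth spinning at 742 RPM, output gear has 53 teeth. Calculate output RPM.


Given: N1 = 28 teeth, w1 = 742 RPM, N2 = 53 teeth
Using N1*w1 = N2*w2
w2 = N1*w1 / N2
w2 = 28*742 / 53
w2 = 20776 / 53
w2 = 392 RPM

392 RPM


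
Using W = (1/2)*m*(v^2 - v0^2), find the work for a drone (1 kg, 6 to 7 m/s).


Given: m = 1 kg, v0 = 6 m/s, v = 7 m/s
Using W = (1/2)*m*(v^2 - v0^2)
v^2 = 7^2 = 49
v0^2 = 6^2 = 36
v^2 - v0^2 = 49 - 36 = 13
W = (1/2)*1*13 = 13/2 J

13/2 J


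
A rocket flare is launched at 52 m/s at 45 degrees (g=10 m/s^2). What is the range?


Given: v0 = 52 m/s, theta = 45 deg, g = 10 m/s^2
sin(2*45) = sin(90) = 1
Using R = v0^2 * sin(2*theta) / g
R = 52^2 * 1 / 10
R = 2704 / 10
R = 1352/5 m

1352/5 m


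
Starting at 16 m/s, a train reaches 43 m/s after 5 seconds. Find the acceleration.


Given: initial velocity v0 = 16 m/s, final velocity v = 43 m/s, time t = 5 s
Using a = (v - v0) / t
a = (43 - 16) / 5
a = 27 / 5
a = 27/5 m/s^2

27/5 m/s^2


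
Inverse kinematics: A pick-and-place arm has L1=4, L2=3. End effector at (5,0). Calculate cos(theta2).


Given: L1 = 4, L2 = 3, target (x, y) = (5, 0)
Using cos(theta2) = (x^2 + y^2 - L1^2 - L2^2) / (2*L1*L2)
x^2 + y^2 = 5^2 + 0 = 25
L1^2 + L2^2 = 16 + 9 = 25
Numerator = 25 - 25 = 0
Denominator = 2*4*3 = 24
cos(theta2) = 0/24 = 0

0


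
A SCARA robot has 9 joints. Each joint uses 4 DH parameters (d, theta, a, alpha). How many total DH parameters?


Given: 9 joints, 4 DH parameters per joint (d, theta, a, alpha)
Total DH parameters = number_of_joints * 4
Total = 9 * 4
Total = 36

36


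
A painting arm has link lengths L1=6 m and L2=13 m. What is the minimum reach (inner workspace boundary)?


Given: L1 = 6 m, L2 = 13 m
For a 2-link planar arm, min reach = |L1 - L2| (second link folded back)
Min reach = |6 - 13|
Min reach = 7 m

7 m


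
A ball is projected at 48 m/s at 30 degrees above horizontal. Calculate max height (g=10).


Given: v0 = 48 m/s, theta = 30 deg, g = 10 m/s^2
sin^2(30) = 1/4
Using H = v0^2 * sin^2(theta) / (2*g)
H = 48^2 * 1/4 / (2*10)
H = 2304 * 1/4 / 20
H = 576 / 20
H = 144/5 m

144/5 m


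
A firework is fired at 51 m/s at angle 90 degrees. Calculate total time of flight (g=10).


Given: v0 = 51 m/s, theta = 90 deg, g = 10 m/s^2
sin(90) = 1
Using T = 2*v0*sin(theta) / g
T = 2*51*1 / 10
T = 102 / 10
T = 51/5 s

51/5 s


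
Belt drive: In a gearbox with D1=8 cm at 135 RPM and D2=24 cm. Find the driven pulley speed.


Given: D1 = 8 cm, w1 = 135 RPM, D2 = 24 cm
Using D1*w1 = D2*w2
w2 = D1*w1 / D2
w2 = 8*135 / 24
w2 = 1080 / 24
w2 = 45 RPM

45 RPM


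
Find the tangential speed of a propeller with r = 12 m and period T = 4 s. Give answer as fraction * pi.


Given: radius r = 12 m, period T = 4 s
Using v = 2*pi*r / T
v = 2*pi*12 / 4
v = 24*pi / 4
v = 6*pi m/s

6*pi m/s


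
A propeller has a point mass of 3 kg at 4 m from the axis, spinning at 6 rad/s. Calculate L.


Given: m = 3 kg, r = 4 m, omega = 6 rad/s
For a point mass: I = m*r^2
I = 3*4^2 = 3*16 = 48
L = I*omega = 48*6
L = 288 kg*m^2/s

288 kg*m^2/s


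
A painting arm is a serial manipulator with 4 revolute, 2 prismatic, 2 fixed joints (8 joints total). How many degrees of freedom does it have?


Given: serial robot with 4 revolute, 2 prismatic, 2 fixed joints
DOF contribution per joint type: revolute=1, prismatic=1, spherical=3, fixed=0
DOF = 4*1 + 2*1 + 2*0
DOF = 6

6


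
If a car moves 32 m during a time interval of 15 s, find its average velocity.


Given: distance d = 32 m, time t = 15 s
Using v = d / t
v = 32 / 15
v = 32/15 m/s

32/15 m/s


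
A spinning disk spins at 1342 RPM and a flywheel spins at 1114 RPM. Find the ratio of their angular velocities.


Given: RPM_A = 1342, RPM_B = 1114
omega = 2*pi*RPM/60, so omega_A/omega_B = RPM_A / RPM_B
omega_A/omega_B = 1342 / 1114
omega_A/omega_B = 671/557

671/557


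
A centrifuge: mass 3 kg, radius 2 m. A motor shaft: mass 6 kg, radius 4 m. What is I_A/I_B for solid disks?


Given: M1=3 kg, R1=2 m, M2=6 kg, R2=4 m
For a disk: I = (1/2)*M*R^2, so I_A/I_B = (M1*R1^2)/(M2*R2^2)
M1*R1^2 = 3*4 = 12
M2*R2^2 = 6*16 = 96
I_A/I_B = 12/96 = 1/8

1/8


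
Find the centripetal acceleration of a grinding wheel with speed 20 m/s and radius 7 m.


Given: v = 20 m/s, r = 7 m
Using a_c = v^2 / r
a_c = 20^2 / 7
a_c = 400 / 7
a_c = 400/7 m/s^2

400/7 m/s^2


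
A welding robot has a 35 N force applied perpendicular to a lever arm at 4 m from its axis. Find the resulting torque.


Given: F = 35 N, r = 4 m, angle = 90 deg (perpendicular)
Using tau = F * r * sin(90)
sin(90) = 1
tau = 35 * 4 * 1
tau = 140 Nm

140 Nm


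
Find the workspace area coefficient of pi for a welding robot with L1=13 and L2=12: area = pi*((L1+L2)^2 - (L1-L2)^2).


Given: L1 = 13, L2 = 12
(L1+L2)^2 = (25)^2 = 625
(L1-L2)^2 = (1)^2 = 1
Difference = 625 - 1 = 624
This equals 4*L1*L2 = 4*13*12 = 624
Workspace area = 624*pi

624


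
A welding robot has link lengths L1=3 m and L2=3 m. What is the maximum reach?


Given: L1 = 3 m, L2 = 3 m
For a 2-link planar arm, max reach = L1 + L2 (fully extended)
Max reach = 3 + 3
Max reach = 6 m

6 m


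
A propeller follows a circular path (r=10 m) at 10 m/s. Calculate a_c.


Given: v = 10 m/s, r = 10 m
Using a_c = v^2 / r
a_c = 10^2 / 10
a_c = 100 / 10
a_c = 10 m/s^2

10 m/s^2


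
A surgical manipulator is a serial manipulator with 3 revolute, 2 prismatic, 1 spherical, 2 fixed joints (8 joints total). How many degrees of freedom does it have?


Given: serial robot with 3 revolute, 2 prismatic, 1 spherical, 2 fixed joints
DOF contribution per joint type: revolute=1, prismatic=1, spherical=3, fixed=0
DOF = 3*1 + 2*1 + 1*3 + 2*0
DOF = 8

8


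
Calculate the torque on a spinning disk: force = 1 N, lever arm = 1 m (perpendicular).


Given: F = 1 N, r = 1 m, angle = 90 deg (perpendicular)
Using tau = F * r * sin(90)
sin(90) = 1
tau = 1 * 1 * 1
tau = 1 Nm

1 Nm


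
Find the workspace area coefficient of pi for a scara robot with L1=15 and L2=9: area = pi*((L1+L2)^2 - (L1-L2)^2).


Given: L1 = 15, L2 = 9
(L1+L2)^2 = (24)^2 = 576
(L1-L2)^2 = (6)^2 = 36
Difference = 576 - 36 = 540
This equals 4*L1*L2 = 4*15*9 = 540
Workspace area = 540*pi

540


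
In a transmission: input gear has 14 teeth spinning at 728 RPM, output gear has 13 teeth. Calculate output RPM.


Given: N1 = 14 teeth, w1 = 728 RPM, N2 = 13 teeth
Using N1*w1 = N2*w2
w2 = N1*w1 / N2
w2 = 14*728 / 13
w2 = 10192 / 13
w2 = 784 RPM

784 RPM


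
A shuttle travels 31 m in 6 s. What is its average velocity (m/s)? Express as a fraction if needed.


Given: distance d = 31 m, time t = 6 s
Using v = d / t
v = 31 / 6
v = 31/6 m/s

31/6 m/s


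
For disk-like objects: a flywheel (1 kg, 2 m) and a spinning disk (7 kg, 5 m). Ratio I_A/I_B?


Given: M1=1 kg, R1=2 m, M2=7 kg, R2=5 m
For a disk: I = (1/2)*M*R^2, so I_A/I_B = (M1*R1^2)/(M2*R2^2)
M1*R1^2 = 1*4 = 4
M2*R2^2 = 7*25 = 175
I_A/I_B = 4/175 = 4/175

4/175


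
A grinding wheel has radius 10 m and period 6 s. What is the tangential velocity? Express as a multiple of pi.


Given: radius r = 10 m, period T = 6 s
Using v = 2*pi*r / T
v = 2*pi*10 / 6
v = 20*pi / 6
v = 10/3*pi m/s

10/3*pi m/s


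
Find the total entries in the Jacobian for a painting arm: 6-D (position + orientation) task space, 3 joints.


Given: task space dimension = 6, joints = 3
Jacobian is a 6 x 3 matrix
Total entries = rows * columns
Total = 6 * 3
Total = 18

18


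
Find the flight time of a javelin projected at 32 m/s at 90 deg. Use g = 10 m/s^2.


Given: v0 = 32 m/s, theta = 90 deg, g = 10 m/s^2
sin(90) = 1
Using T = 2*v0*sin(theta) / g
T = 2*32*1 / 10
T = 64 / 10
T = 32/5 s

32/5 s


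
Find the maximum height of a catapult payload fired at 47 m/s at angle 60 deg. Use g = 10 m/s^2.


Given: v0 = 47 m/s, theta = 60 deg, g = 10 m/s^2
sin^2(60) = 3/4
Using H = v0^2 * sin^2(theta) / (2*g)
H = 47^2 * 3/4 / (2*10)
H = 2209 * 3/4 / 20
H = 6627/4 / 20
H = 6627/80 m

6627/80 m


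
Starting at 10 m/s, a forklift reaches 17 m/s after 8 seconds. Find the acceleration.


Given: initial velocity v0 = 10 m/s, final velocity v = 17 m/s, time t = 8 s
Using a = (v - v0) / t
a = (17 - 10) / 8
a = 7 / 8
a = 7/8 m/s^2

7/8 m/s^2


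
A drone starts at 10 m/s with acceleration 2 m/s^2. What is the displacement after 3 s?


Given: v0 = 10 m/s, a = 2 m/s^2, t = 3 s
Using s = v0*t + (1/2)*a*t^2
s = 10*3 + (1/2)*2*3^2
s = 30 + (1/2)*18
s = 30 + 9
s = 39

39 m


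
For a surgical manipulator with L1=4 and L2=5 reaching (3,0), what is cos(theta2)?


Given: L1 = 4, L2 = 5, target (x, y) = (3, 0)
Using cos(theta2) = (x^2 + y^2 - L1^2 - L2^2) / (2*L1*L2)
x^2 + y^2 = 3^2 + 0 = 9
L1^2 + L2^2 = 16 + 25 = 41
Numerator = 9 - 41 = -32
Denominator = 2*4*5 = 40
cos(theta2) = -32/40 = -4/5

-4/5


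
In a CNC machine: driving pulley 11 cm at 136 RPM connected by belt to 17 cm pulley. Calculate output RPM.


Given: D1 = 11 cm, w1 = 136 RPM, D2 = 17 cm
Using D1*w1 = D2*w2
w2 = D1*w1 / D2
w2 = 11*136 / 17
w2 = 1496 / 17
w2 = 88 RPM

88 RPM


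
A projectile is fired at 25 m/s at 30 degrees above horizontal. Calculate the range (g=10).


Given: v0 = 25 m/s, theta = 30 deg, g = 10 m/s^2
sin(2*30) = sin(60) = sqrt(3)/2
Using R = v0^2 * sin(2*theta) / g
R = 25^2 * (sqrt(3)/2) / 10
R = 625 * sqrt(3) / 20
R = 125/4*sqrt(3) m

125/4*sqrt(3) m


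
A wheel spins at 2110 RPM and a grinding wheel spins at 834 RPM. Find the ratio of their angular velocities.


Given: RPM_A = 2110, RPM_B = 834
omega = 2*pi*RPM/60, so omega_A/omega_B = RPM_A / RPM_B
omega_A/omega_B = 2110 / 834
omega_A/omega_B = 1055/417

1055/417


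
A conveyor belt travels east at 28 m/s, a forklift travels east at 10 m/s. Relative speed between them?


Given: v_A = 28 m/s east, v_B = 10 m/s east
Both move in the same direction; relative speed = |v_A - v_B|
|28 - 10| = |18|
= 18 m/s

18 m/s


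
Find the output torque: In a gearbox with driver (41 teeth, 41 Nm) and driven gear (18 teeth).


Given: N1 = 41, N2 = 18, T1 = 41 Nm
Using T2/T1 = N2/N1
T2 = T1 * N2 / N1
T2 = 41 * 18 / 41
T2 = 738 / 41
T2 = 18 Nm

18 Nm


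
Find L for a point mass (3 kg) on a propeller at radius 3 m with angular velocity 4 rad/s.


Given: m = 3 kg, r = 3 m, omega = 4 rad/s
For a point mass: I = m*r^2
I = 3*3^2 = 3*9 = 27
L = I*omega = 27*4
L = 108 kg*m^2/s

108 kg*m^2/s


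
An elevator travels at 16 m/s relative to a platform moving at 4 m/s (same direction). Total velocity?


Given: object velocity = 16 m/s, platform velocity = 4 m/s (same direction)
Using classical velocity addition: v_total = v_object + v_platform
v_total = 16 + 4
v_total = 20 m/s

20 m/s


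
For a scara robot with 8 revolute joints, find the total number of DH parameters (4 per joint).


Given: 8 joints, 4 DH parameters per joint (d, theta, a, alpha)
Total DH parameters = number_of_joints * 4
Total = 8 * 4
Total = 32

32


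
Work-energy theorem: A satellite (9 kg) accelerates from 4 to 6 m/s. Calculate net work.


Given: m = 9 kg, v0 = 4 m/s, v = 6 m/s
Using W = (1/2)*m*(v^2 - v0^2)
v^2 = 6^2 = 36
v0^2 = 4^2 = 16
v^2 - v0^2 = 36 - 16 = 20
W = (1/2)*9*20 = 90 J

90 J


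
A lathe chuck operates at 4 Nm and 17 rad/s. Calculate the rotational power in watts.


Given: tau = 4 Nm, omega = 17 rad/s
Using P = tau * omega
P = 4 * 17
P = 68 W

68 W


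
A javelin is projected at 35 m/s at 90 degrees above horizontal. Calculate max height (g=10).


Given: v0 = 35 m/s, theta = 90 deg, g = 10 m/s^2
sin^2(90) = 1
Using H = v0^2 * sin^2(theta) / (2*g)
H = 35^2 * 1 / (2*10)
H = 1225 * 1 / 20
H = 1225 / 20
H = 245/4 m

245/4 m


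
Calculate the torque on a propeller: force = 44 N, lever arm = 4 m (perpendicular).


Given: F = 44 N, r = 4 m, angle = 90 deg (perpendicular)
Using tau = F * r * sin(90)
sin(90) = 1
tau = 44 * 4 * 1
tau = 176 Nm

176 Nm


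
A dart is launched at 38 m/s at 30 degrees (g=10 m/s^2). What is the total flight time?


Given: v0 = 38 m/s, theta = 30 deg, g = 10 m/s^2
sin(30) = 1/2
Using T = 2*v0*sin(theta) / g
T = 2*38*1/2 / 10
T = 38 / 10
T = 19/5 s

19/5 s


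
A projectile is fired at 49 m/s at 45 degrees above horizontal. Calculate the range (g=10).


Given: v0 = 49 m/s, theta = 45 deg, g = 10 m/s^2
sin(2*45) = sin(90) = 1
Using R = v0^2 * sin(2*theta) / g
R = 49^2 * 1 / 10
R = 2401 / 10
R = 2401/10 m

2401/10 m


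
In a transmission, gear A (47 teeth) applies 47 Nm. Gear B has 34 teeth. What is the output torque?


Given: N1 = 47, N2 = 34, T1 = 47 Nm
Using T2/T1 = N2/N1
T2 = T1 * N2 / N1
T2 = 47 * 34 / 47
T2 = 1598 / 47
T2 = 34 Nm

34 Nm


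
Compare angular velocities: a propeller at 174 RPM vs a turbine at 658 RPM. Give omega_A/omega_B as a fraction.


Given: RPM_A = 174, RPM_B = 658
omega = 2*pi*RPM/60, so omega_A/omega_B = RPM_A / RPM_B
omega_A/omega_B = 174 / 658
omega_A/omega_B = 87/329

87/329


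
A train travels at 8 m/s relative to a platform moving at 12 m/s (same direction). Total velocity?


Given: object velocity = 8 m/s, platform velocity = 12 m/s (same direction)
Using classical velocity addition: v_total = v_object + v_platform
v_total = 8 + 12
v_total = 20 m/s

20 m/s


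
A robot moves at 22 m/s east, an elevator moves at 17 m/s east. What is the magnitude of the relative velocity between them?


Given: v_A = 22 m/s east, v_B = 17 m/s east
Both move in the same direction; relative speed = |v_A - v_B|
|22 - 17| = |5|
= 5 m/s

5 m/s


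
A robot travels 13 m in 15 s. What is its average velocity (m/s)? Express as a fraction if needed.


Given: distance d = 13 m, time t = 15 s
Using v = d / t
v = 13 / 15
v = 13/15 m/s

13/15 m/s


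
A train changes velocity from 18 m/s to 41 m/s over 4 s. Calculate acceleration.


Given: initial velocity v0 = 18 m/s, final velocity v = 41 m/s, time t = 4 s
Using a = (v - v0) / t
a = (41 - 18) / 4
a = 23 / 4
a = 23/4 m/s^2

23/4 m/s^2


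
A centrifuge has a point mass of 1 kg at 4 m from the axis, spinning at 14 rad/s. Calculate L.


Given: m = 1 kg, r = 4 m, omega = 14 rad/s
For a point mass: I = m*r^2
I = 1*4^2 = 1*16 = 16
L = I*omega = 16*14
L = 224 kg*m^2/s

224 kg*m^2/s


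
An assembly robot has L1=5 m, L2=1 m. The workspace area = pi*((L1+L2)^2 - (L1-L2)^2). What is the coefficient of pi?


Given: L1 = 5, L2 = 1
(L1+L2)^2 = (6)^2 = 36
(L1-L2)^2 = (4)^2 = 16
Difference = 36 - 16 = 20
This equals 4*L1*L2 = 4*5*1 = 20
Workspace area = 20*pi

20


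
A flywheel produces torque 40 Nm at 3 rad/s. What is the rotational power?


Given: tau = 40 Nm, omega = 3 rad/s
Using P = tau * omega
P = 40 * 3
P = 120 W

120 W


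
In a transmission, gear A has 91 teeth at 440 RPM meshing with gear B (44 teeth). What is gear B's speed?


Given: N1 = 91 teeth, w1 = 440 RPM, N2 = 44 teeth
Using N1*w1 = N2*w2
w2 = N1*w1 / N2
w2 = 91*440 / 44
w2 = 40040 / 44
w2 = 910 RPM

910 RPM


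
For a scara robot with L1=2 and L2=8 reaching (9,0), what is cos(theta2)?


Given: L1 = 2, L2 = 8, target (x, y) = (9, 0)
Using cos(theta2) = (x^2 + y^2 - L1^2 - L2^2) / (2*L1*L2)
x^2 + y^2 = 9^2 + 0 = 81
L1^2 + L2^2 = 4 + 64 = 68
Numerator = 81 - 68 = 13
Denominator = 2*2*8 = 32
cos(theta2) = 13/32 = 13/32

13/32


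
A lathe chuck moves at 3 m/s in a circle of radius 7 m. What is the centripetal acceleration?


Given: v = 3 m/s, r = 7 m
Using a_c = v^2 / r
a_c = 3^2 / 7
a_c = 9 / 7
a_c = 9/7 m/s^2

9/7 m/s^2


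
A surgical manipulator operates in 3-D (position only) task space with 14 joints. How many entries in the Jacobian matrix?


Given: task space dimension = 3, joints = 14
Jacobian is a 3 x 14 matrix
Total entries = rows * columns
Total = 3 * 14
Total = 42

42


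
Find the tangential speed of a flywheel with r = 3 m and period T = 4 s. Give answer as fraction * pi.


Given: radius r = 3 m, period T = 4 s
Using v = 2*pi*r / T
v = 2*pi*3 / 4
v = 6*pi / 4
v = 3/2*pi m/s

3/2*pi m/s


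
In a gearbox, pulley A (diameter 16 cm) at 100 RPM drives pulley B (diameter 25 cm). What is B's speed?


Given: D1 = 16 cm, w1 = 100 RPM, D2 = 25 cm
Using D1*w1 = D2*w2
w2 = D1*w1 / D2
w2 = 16*100 / 25
w2 = 1600 / 25
w2 = 64 RPM

64 RPM


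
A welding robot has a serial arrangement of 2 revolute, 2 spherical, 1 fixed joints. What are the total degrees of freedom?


Given: serial robot with 2 revolute, 2 spherical, 1 fixed joints
DOF contribution per joint type: revolute=1, prismatic=1, spherical=3, fixed=0
DOF = 2*1 + 2*3 + 1*0
DOF = 8

8


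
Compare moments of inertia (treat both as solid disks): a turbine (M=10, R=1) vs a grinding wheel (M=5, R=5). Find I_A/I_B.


Given: M1=10 kg, R1=1 m, M2=5 kg, R2=5 m
For a disk: I = (1/2)*M*R^2, so I_A/I_B = (M1*R1^2)/(M2*R2^2)
M1*R1^2 = 10*1 = 10
M2*R2^2 = 5*25 = 125
I_A/I_B = 10/125 = 2/25

2/25


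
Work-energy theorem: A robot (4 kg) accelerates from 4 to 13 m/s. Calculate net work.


Given: m = 4 kg, v0 = 4 m/s, v = 13 m/s
Using W = (1/2)*m*(v^2 - v0^2)
v^2 = 13^2 = 169
v0^2 = 4^2 = 16
v^2 - v0^2 = 169 - 16 = 153
W = (1/2)*4*153 = 306 J

306 J


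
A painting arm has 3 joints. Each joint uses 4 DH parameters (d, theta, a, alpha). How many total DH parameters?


Given: 3 joints, 4 DH parameters per joint (d, theta, a, alpha)
Total DH parameters = number_of_joints * 4
Total = 3 * 4
Total = 12

12


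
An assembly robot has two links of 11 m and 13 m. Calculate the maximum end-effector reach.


Given: L1 = 11 m, L2 = 13 m
For a 2-link planar arm, max reach = L1 + L2 (fully extended)
Max reach = 11 + 13
Max reach = 24 m

24 m


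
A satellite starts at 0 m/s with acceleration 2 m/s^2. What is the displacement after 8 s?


Given: v0 = 0 m/s, a = 2 m/s^2, t = 8 s
Using s = v0*t + (1/2)*a*t^2
s = 0*8 + (1/2)*2*8^2
s = 0 + (1/2)*128
s = 0 + 64
s = 64

64 m


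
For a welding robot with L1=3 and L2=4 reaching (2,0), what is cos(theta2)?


Given: L1 = 3, L2 = 4, target (x, y) = (2, 0)
Using cos(theta2) = (x^2 + y^2 - L1^2 - L2^2) / (2*L1*L2)
x^2 + y^2 = 2^2 + 0 = 4
L1^2 + L2^2 = 9 + 16 = 25
Numerator = 4 - 25 = -21
Denominator = 2*3*4 = 24
cos(theta2) = -21/24 = -7/8

-7/8


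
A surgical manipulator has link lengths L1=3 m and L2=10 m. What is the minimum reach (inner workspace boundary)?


Given: L1 = 3 m, L2 = 10 m
For a 2-link planar arm, min reach = |L1 - L2| (second link folded back)
Min reach = |3 - 10|
Min reach = 7 m

7 m


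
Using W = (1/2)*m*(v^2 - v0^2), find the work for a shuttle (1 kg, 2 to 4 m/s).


Given: m = 1 kg, v0 = 2 m/s, v = 4 m/s
Using W = (1/2)*m*(v^2 - v0^2)
v^2 = 4^2 = 16
v0^2 = 2^2 = 4
v^2 - v0^2 = 16 - 4 = 12
W = (1/2)*1*12 = 6 J

6 J


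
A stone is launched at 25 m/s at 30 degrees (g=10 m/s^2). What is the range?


Given: v0 = 25 m/s, theta = 30 deg, g = 10 m/s^2
sin(2*30) = sin(60) = sqrt(3)/2
Using R = v0^2 * sin(2*theta) / g
R = 25^2 * (sqrt(3)/2) / 10
R = 625 * sqrt(3) / 20
R = 125/4*sqrt(3) m

125/4*sqrt(3) m


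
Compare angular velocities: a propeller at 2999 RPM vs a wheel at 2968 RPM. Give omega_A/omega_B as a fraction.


Given: RPM_A = 2999, RPM_B = 2968
omega = 2*pi*RPM/60, so omega_A/omega_B = RPM_A / RPM_B
omega_A/omega_B = 2999 / 2968
omega_A/omega_B = 2999/2968

2999/2968


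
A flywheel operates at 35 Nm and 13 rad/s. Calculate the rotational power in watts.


Given: tau = 35 Nm, omega = 13 rad/s
Using P = tau * omega
P = 35 * 13
P = 455 W

455 W


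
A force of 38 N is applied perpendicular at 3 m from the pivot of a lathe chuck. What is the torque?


Given: F = 38 N, r = 3 m, angle = 90 deg (perpendicular)
Using tau = F * r * sin(90)
sin(90) = 1
tau = 38 * 3 * 1
tau = 114 Nm

114 Nm


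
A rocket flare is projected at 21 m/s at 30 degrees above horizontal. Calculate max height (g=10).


Given: v0 = 21 m/s, theta = 30 deg, g = 10 m/s^2
sin^2(30) = 1/4
Using H = v0^2 * sin^2(theta) / (2*g)
H = 21^2 * 1/4 / (2*10)
H = 441 * 1/4 / 20
H = 441/4 / 20
H = 441/80 m

441/80 m


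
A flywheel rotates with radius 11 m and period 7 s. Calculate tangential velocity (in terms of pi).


Given: radius r = 11 m, period T = 7 s
Using v = 2*pi*r / T
v = 2*pi*11 / 7
v = 22*pi / 7
v = 22/7*pi m/s

22/7*pi m/s


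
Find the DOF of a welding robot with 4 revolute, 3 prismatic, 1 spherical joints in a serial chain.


Given: serial robot with 4 revolute, 3 prismatic, 1 spherical joints
DOF contribution per joint type: revolute=1, prismatic=1, spherical=3, fixed=0
DOF = 4*1 + 3*1 + 1*3
DOF = 10

10


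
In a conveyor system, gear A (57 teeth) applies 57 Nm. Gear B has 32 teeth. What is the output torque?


Given: N1 = 57, N2 = 32, T1 = 57 Nm
Using T2/T1 = N2/N1
T2 = T1 * N2 / N1
T2 = 57 * 32 / 57
T2 = 1824 / 57
T2 = 32 Nm

32 Nm


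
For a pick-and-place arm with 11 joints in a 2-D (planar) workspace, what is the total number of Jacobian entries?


Given: task space dimension = 2, joints = 11
Jacobian is a 2 x 11 matrix
Total entries = rows * columns
Total = 2 * 11
Total = 22

22


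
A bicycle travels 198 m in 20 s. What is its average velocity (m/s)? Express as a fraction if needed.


Given: distance d = 198 m, time t = 20 s
Using v = d / t
v = 198 / 20
v = 99/10 m/s

99/10 m/s


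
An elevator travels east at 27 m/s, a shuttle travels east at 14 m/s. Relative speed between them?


Given: v_A = 27 m/s east, v_B = 14 m/s east
Both move in the same direction; relative speed = |v_A - v_B|
|27 - 14| = |13|
= 13 m/s

13 m/s


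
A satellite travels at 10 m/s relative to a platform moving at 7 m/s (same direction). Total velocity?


Given: object velocity = 10 m/s, platform velocity = 7 m/s (same direction)
Using classical velocity addition: v_total = v_object + v_platform
v_total = 10 + 7
v_total = 17 m/s

17 m/s


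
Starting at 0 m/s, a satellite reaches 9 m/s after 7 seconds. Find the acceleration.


Given: initial velocity v0 = 0 m/s, final velocity v = 9 m/s, time t = 7 s
Using a = (v - v0) / t
a = (9 - 0) / 7
a = 9 / 7
a = 9/7 m/s^2

9/7 m/s^2


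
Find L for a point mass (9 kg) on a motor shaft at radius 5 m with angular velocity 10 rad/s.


Given: m = 9 kg, r = 5 m, omega = 10 rad/s
For a point mass: I = m*r^2
I = 9*5^2 = 9*25 = 225
L = I*omega = 225*10
L = 2250 kg*m^2/s

2250 kg*m^2/s


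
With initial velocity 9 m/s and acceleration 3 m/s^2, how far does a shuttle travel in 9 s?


Given: v0 = 9 m/s, a = 3 m/s^2, t = 9 s
Using s = v0*t + (1/2)*a*t^2
s = 9*9 + (1/2)*3*9^2
s = 81 + (1/2)*243
s = 81 + 243/2
s = 405/2

405/2 m


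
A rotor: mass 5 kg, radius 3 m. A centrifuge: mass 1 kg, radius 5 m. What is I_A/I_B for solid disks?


Given: M1=5 kg, R1=3 m, M2=1 kg, R2=5 m
For a disk: I = (1/2)*M*R^2, so I_A/I_B = (M1*R1^2)/(M2*R2^2)
M1*R1^2 = 5*9 = 45
M2*R2^2 = 1*25 = 25
I_A/I_B = 45/25 = 9/5

9/5


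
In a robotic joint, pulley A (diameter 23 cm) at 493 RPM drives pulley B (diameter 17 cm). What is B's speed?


Given: D1 = 23 cm, w1 = 493 RPM, D2 = 17 cm
Using D1*w1 = D2*w2
w2 = D1*w1 / D2
w2 = 23*493 / 17
w2 = 11339 / 17
w2 = 667 RPM

667 RPM


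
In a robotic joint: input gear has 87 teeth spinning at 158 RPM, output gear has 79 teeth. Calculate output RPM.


Given: N1 = 87 teeth, w1 = 158 RPM, N2 = 79 teeth
Using N1*w1 = N2*w2
w2 = N1*w1 / N2
w2 = 87*158 / 79
w2 = 13746 / 79
w2 = 174 RPM

174 RPM


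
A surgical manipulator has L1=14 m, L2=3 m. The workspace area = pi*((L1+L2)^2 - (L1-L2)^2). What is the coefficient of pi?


Given: L1 = 14, L2 = 3
(L1+L2)^2 = (17)^2 = 289
(L1-L2)^2 = (11)^2 = 121
Difference = 289 - 121 = 168
This equals 4*L1*L2 = 4*14*3 = 168
Workspace area = 168*pi

168


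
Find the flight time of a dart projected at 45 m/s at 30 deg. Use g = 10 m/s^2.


Given: v0 = 45 m/s, theta = 30 deg, g = 10 m/s^2
sin(30) = 1/2
Using T = 2*v0*sin(theta) / g
T = 2*45*1/2 / 10
T = 45 / 10
T = 9/2 s

9/2 s


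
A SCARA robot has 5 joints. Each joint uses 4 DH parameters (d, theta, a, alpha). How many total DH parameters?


Given: 5 joints, 4 DH parameters per joint (d, theta, a, alpha)
Total DH parameters = number_of_joints * 4
Total = 5 * 4
Total = 20

20


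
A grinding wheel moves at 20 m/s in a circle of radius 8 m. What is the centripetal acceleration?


Given: v = 20 m/s, r = 8 m
Using a_c = v^2 / r
a_c = 20^2 / 8
a_c = 400 / 8
a_c = 50 m/s^2

50 m/s^2


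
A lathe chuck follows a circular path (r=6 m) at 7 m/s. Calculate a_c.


Given: v = 7 m/s, r = 6 m
Using a_c = v^2 / r
a_c = 7^2 / 6
a_c = 49 / 6
a_c = 49/6 m/s^2

49/6 m/s^2


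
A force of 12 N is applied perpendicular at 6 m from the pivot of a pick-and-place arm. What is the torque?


Given: F = 12 N, r = 6 m, angle = 90 deg (perpendicular)
Using tau = F * r * sin(90)
sin(90) = 1
tau = 12 * 6 * 1
tau = 72 Nm

72 Nm


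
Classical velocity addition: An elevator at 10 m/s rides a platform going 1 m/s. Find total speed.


Given: object velocity = 10 m/s, platform velocity = 1 m/s (same direction)
Using classical velocity addition: v_total = v_object + v_platform
v_total = 10 + 1
v_total = 11 m/s

11 m/s


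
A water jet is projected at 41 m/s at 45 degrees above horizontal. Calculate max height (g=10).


Given: v0 = 41 m/s, theta = 45 deg, g = 10 m/s^2
sin^2(45) = 1/2
Using H = v0^2 * sin^2(theta) / (2*g)
H = 41^2 * 1/2 / (2*10)
H = 1681 * 1/2 / 20
H = 1681/2 / 20
H = 1681/40 m

1681/40 m


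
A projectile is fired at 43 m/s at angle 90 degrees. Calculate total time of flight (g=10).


Given: v0 = 43 m/s, theta = 90 deg, g = 10 m/s^2
sin(90) = 1
Using T = 2*v0*sin(theta) / g
T = 2*43*1 / 10
T = 86 / 10
T = 43/5 s

43/5 s


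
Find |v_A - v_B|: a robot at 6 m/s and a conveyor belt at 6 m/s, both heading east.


Given: v_A = 6 m/s east, v_B = 6 m/s east
Both move in the same direction; relative speed = |v_A - v_B|
|6 - 6| = |0|
= 0 m/s

0 m/s


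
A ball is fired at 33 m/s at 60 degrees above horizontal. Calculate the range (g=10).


Given: v0 = 33 m/s, theta = 60 deg, g = 10 m/s^2
sin(2*60) = sin(120) = sqrt(3)/2
Using R = v0^2 * sin(2*theta) / g
R = 33^2 * (sqrt(3)/2) / 10
R = 1089 * sqrt(3) / 20
R = 1089/20*sqrt(3) m

1089/20*sqrt(3) m
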